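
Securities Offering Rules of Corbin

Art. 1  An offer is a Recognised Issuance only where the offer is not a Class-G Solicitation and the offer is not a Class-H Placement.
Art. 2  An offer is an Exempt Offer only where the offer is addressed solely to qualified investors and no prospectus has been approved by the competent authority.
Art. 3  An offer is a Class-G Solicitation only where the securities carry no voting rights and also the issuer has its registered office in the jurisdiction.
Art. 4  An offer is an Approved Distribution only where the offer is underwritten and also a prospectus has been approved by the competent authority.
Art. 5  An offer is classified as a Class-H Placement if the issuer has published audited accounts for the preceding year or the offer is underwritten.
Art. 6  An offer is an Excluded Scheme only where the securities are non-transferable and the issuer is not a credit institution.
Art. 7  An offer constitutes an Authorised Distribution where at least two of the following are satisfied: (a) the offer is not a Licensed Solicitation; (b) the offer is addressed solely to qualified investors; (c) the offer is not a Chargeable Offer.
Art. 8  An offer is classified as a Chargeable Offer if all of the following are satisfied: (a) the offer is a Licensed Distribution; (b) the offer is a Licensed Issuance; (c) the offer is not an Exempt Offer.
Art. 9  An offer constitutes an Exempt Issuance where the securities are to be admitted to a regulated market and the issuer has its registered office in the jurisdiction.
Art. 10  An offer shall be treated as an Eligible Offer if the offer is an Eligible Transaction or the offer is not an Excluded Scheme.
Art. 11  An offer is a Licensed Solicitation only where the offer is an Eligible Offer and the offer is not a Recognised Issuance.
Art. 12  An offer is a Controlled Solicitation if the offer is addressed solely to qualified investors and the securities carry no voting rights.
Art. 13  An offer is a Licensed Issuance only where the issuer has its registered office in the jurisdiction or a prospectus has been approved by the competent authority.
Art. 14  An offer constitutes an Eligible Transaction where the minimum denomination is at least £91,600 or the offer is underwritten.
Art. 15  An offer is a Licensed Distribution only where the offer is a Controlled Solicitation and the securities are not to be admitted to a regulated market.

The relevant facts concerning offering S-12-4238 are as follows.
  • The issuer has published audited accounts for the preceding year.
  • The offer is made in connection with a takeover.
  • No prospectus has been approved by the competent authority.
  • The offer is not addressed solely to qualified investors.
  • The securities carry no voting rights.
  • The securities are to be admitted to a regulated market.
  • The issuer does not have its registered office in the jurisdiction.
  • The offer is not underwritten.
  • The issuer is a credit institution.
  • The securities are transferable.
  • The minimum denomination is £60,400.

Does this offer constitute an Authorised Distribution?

article 14 — Eligible Transaction: [minimum denomination: £60,400 ≥ £91,600? no] OR [the offer is underwritten? no] → not satisfied.
article 6 — Excluded Scheme: [the securities are non-transferable? no] AND [the issuer is not a credit institution? no] → not satisfied.
article 10 — Eligible Offer: [Eligible Transaction (article 14)? no] OR [not an Excluded Scheme (article 6)? yes] → satisfied.
article 3 — Class-G Solicitation: [the securities carry no voting rights? yes] AND [the issuer has its registered office in the jurisdiction? no] → not satisfied.
article 5 — Class-H Placement: [the issuer has published audited accounts for the preceding year? yes] OR [the offer is underwritten? no] → satisfied.
article 1 — Recognised Issuance: [not a Class-G Solicitation (article 3)? yes] AND [not a Class-H Placement (article 5)? no] → not satisfied.
article 11 — Licensed Solicitation: [Eligible Offer (article 10)? yes] AND [not a Recognised Issuance (article 1)? yes] → satisfied.
article 12 — Controlled Solicitation: [the offer is addressed solely to qualified investors? no] AND [the securities carry no voting rights? yes] → not satisfied.
article 15 — Licensed Distribution: [Controlled Solicitation (article 12)? no] AND [the securities are not to be admitted to a regulated market? no] → not satisfied.
article 13 — Licensed Issuance: [the issuer has its registered office in the jurisdiction? no] OR [a prospectus has been approved by the competent authority? no] → not satisfied.
article 2 — Exempt Offer: [the offer is addressed solely to qualified investors? no] AND [no prospectus has been approved by the competent authority? yes] → not satisfied.
article 8 — Chargeable Offer: [Licensed Distribution (article 15)? no] AND [Licensed Issuance (article 13)? no] AND [not an Exempt Offer (article 2)? yes] → not satisfied.
article 7 — Authorised Distribution: not a Licensed Solicitation (article 11)? no; the offer is addressed solely to qualified investors? no; not a Chargeable Offer (article 8)? yes — 1 of 3 hold (need ≥2) → not satisfied.

No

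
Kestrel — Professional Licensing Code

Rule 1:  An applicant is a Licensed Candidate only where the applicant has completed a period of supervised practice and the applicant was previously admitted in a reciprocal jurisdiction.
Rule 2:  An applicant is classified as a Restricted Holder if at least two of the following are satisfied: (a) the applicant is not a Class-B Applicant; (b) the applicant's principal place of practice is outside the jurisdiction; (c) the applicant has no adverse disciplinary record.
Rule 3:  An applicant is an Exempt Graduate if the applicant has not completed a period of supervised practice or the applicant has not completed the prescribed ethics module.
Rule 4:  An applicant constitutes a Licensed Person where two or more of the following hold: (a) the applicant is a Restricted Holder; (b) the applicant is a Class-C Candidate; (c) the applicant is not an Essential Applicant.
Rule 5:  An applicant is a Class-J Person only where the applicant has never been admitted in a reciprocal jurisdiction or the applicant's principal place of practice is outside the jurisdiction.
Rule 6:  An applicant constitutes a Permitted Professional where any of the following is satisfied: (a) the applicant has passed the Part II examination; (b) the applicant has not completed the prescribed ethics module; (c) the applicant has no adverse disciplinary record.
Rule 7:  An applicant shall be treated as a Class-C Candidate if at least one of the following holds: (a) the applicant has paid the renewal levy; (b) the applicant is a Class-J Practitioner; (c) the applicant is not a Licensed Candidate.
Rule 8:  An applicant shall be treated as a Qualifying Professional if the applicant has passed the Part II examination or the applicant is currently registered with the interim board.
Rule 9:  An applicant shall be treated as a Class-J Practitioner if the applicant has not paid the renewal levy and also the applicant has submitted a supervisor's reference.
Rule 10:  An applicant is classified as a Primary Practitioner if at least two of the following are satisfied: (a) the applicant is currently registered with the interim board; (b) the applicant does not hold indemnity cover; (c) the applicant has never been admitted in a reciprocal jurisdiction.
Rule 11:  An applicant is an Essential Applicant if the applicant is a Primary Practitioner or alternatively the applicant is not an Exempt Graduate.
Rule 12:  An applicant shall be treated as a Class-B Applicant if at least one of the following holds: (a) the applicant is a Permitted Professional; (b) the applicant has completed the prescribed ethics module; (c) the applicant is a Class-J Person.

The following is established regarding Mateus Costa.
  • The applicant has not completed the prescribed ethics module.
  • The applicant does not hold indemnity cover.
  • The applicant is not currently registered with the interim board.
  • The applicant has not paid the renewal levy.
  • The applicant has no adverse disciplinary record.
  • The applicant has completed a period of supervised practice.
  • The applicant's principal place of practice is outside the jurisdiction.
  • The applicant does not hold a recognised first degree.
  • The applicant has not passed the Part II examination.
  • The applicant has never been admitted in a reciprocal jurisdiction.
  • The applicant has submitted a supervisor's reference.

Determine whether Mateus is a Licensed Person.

Yes

rule 6 — Permitted Professional: [the applicant has passed the Part II examination? no] OR [the applicant has not completed the prescribed ethics module? yes] OR [the applicant has no adverse disciplinary record? yes] → satisfied.
rule 5 — Class-J Person: [the applicant has never been admitted in a reciprocal jurisdiction? yes] OR [the applicant's principal place of practice is outside the jurisdiction? yes] → satisfied.
rule 12 — Class-B Applicant: [Permitted Professional (rule 6)? yes] OR [the applicant has completed the prescribed ethics module? no] OR [Class-J Person (rule 5)? yes] → satisfied.
rule 2 — Restricted Holder: not a Class-B Applicant (rule 12)? no; the applicant's principal place of practice is outside the jurisdiction? yes; the applicant has no adverse disciplinary record? yes — 2 of 3 hold (need ≥2) → satisfied.
rule 9 — Class-J Practitioner: [the applicant has not paid the renewal levy? yes] AND [the applicant has submitted a supervisor's reference? yes] → satisfied.
rule 1 — Licensed Candidate: [the applicant has completed a period of supervised practice? yes] AND [the applicant was previously admitted in a reciprocal jurisdiction? no] → not satisfied.
rule 7 — Class-C Candidate: [the applicant has paid the renewal levy? no] OR [Class-J Practitioner (rule 9)? yes] OR [not a Licensed Candidate (rule 1)? yes] → satisfied.
rule 10 — Primary Practitioner: the applicant is currently registered with the interim board? no; the applicant does not hold indemnity cover? yes; the applicant has never been admitted in a reciprocal jurisdiction? yes — 2 of 3 hold (need ≥2) → satisfied.
rule 3 — Exempt Graduate: [the applicant has not completed a period of supervised practice? no] OR [the applicant has not completed the prescribed ethics module? yes] → satisfied.
rule 11 — Essential Applicant: [Primary Practitioner (rule 10)? yes] OR [not an Exempt Graduate (rule 3)? no] → satisfied.
rule 4 — Licensed Person: Restricted Holder (rule 2)? yes; Class-C Candidate (rule 7)? yes; not an Essential Applicant (rule 11)? no — 2 of 3 hold (need ≥2) → satisfied.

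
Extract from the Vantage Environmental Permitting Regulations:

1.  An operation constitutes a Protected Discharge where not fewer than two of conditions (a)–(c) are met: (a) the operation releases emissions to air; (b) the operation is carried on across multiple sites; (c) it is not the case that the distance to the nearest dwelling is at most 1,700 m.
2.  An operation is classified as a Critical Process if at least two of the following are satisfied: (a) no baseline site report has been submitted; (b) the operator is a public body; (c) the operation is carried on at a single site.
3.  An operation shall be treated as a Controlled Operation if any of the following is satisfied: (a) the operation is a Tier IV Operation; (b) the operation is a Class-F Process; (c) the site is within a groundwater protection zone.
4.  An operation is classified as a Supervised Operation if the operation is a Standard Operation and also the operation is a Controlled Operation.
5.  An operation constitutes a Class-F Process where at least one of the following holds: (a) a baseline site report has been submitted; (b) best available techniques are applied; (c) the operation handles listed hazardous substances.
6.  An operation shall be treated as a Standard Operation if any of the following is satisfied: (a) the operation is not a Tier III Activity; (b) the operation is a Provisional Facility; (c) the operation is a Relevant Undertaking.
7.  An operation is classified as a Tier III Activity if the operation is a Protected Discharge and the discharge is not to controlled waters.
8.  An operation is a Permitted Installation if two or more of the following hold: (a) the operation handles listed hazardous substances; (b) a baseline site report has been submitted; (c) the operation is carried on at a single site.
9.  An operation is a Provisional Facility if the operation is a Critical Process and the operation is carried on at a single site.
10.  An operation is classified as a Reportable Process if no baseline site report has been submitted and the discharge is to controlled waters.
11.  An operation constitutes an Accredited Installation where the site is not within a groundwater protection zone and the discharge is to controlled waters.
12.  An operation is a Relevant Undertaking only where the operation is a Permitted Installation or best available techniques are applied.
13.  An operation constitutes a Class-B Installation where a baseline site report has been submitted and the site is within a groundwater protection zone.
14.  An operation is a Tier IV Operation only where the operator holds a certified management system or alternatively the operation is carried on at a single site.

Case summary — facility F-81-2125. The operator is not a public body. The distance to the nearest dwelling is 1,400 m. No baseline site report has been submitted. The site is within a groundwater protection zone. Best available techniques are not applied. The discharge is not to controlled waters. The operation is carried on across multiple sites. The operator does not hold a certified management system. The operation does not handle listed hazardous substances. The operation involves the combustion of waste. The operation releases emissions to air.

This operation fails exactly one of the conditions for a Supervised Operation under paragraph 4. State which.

Standard Operation

paragraph 1 — Protected Discharge: the operation releases emissions to air? yes; the operation is carried on across multiple sites? yes; distance to the nearest dwelling: 1,400 m ≤ 1,700 m? yes, so negated condition no — 2 of 3 hold (need ≥2) → satisfied.
paragraph 7 — Tier III Activity: [Protected Discharge (paragraph 1)? yes] AND [the discharge is not to controlled waters? yes] → satisfied.
paragraph 2 — Critical Process: no baseline site report has been submitted? yes; the operator is a public body? no; the operation is carried on at a single site? no — 1 of 3 hold (need ≥2) → not satisfied.
paragraph 9 — Provisional Facility: [Critical Process (paragraph 2)? no] AND [the operation is carried on at a single site? no] → not satisfied.
paragraph 8 — Permitted Installation: the operation handles listed hazardous substances? no; a baseline site report has been submitted? no; the operation is carried on at a single site? no — 0 of 3 hold (need ≥2) → not satisfied.
paragraph 12 — Relevant Undertaking: [Permitted Installation (paragraph 8)? no] OR [best available techniques are applied? no] → not satisfied.
paragraph 6 — Standard Operation: [not a Tier III Activity (paragraph 7)? no] OR [Provisional Facility (paragraph 9)? no] OR [Relevant Undertaking (paragraph 12)? no] → not satisfied.
paragraph 14 — Tier IV Operation: [the operator holds a certified management system? no] OR [the operation is carried on at a single site? no] → not satisfied.
paragraph 5 — Class-F Process: [a baseline site report has been submitted? no] OR [best available techniques are applied? no] OR [the operation handles listed hazardous substances? no] → not satisfied.
paragraph 3 — Controlled Operation: [Tier IV Operation (paragraph 14)? no] OR [Class-F Process (paragraph 5)? no] OR [the site is within a groundwater protection zone? yes] → satisfied.
paragraph 4 — Supervised Operation: [Standard Operation (paragraph 6)? no] AND [Controlled Operation (paragraph 3)? yes] → not satisfied.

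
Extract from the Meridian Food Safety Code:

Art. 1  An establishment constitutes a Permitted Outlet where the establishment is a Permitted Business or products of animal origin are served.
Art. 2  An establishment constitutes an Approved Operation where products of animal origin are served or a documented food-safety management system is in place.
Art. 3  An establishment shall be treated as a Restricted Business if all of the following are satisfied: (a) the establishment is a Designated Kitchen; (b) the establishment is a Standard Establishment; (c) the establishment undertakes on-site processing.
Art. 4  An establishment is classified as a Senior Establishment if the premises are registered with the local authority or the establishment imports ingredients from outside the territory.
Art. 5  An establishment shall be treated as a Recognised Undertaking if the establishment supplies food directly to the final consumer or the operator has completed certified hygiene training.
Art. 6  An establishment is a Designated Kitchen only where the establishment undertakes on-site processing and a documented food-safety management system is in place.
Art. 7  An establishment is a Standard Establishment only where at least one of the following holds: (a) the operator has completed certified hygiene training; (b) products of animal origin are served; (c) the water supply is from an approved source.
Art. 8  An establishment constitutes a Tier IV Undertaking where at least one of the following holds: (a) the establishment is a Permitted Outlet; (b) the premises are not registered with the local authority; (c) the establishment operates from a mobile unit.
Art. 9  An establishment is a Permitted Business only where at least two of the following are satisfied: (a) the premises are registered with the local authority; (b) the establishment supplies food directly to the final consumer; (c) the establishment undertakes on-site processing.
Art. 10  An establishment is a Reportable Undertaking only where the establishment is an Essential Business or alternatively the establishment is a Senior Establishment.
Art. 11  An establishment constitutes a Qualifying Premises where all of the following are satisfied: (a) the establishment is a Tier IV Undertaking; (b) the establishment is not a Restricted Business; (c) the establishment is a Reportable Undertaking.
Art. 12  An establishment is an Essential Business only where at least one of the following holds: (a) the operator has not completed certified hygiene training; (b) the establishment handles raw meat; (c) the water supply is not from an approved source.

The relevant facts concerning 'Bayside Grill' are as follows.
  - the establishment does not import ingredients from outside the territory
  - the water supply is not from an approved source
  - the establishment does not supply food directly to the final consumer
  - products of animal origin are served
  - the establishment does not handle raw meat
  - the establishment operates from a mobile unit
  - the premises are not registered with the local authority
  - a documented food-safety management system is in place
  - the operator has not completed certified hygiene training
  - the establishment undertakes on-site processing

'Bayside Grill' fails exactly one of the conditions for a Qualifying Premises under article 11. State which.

Restricted Business

article 9 — Permitted Business: the premises are registered with the local authority? no; the establishment supplies food directly to the final consumer? no; the establishment undertakes on-site processing? yes — 1 of 3 hold (need ≥2) → not satisfied.
article 1 — Permitted Outlet: [Permitted Business (article 9)? no] OR [products of animal origin are served? yes] → satisfied.
article 8 — Tier IV Undertaking: [Permitted Outlet (article 1)? yes] OR [the premises are not registered with the local authority? yes] OR [the establishment operates from a mobile unit? yes] → satisfied.
article 6 — Designated Kitchen: [the establishment undertakes on-site processing? yes] AND [a documented food-safety management system is in place? yes] → satisfied.
article 7 — Standard Establishment: [the operator has completed certified hygiene training? no] OR [products of animal origin are served? yes] OR [the water supply is from an approved source? no] → satisfied.
article 3 — Restricted Business: [Designated Kitchen (article 6)? yes] AND [Standard Establishment (article 7)? yes] AND [the establishment undertakes on-site processing? yes] → satisfied.
article 12 — Essential Business: [the operator has not completed certified hygiene training? yes] OR [the establishment handles raw meat? no] OR [the water supply is not from an approved source? yes] → satisfied.
article 4 — Senior Establishment: [the premises are registered with the local authority? no] OR [the establishment imports ingredients from outside the territory? no] → not satisfied.
article 10 — Reportable Undertaking: [Essential Business (article 12)? yes] OR [Senior Establishment (article 4)? no] → satisfied.
article 11 — Qualifying Premises: [Tier IV Undertaking (article 8)? yes] AND [not a Restricted Business (article 3)? no] AND [Reportable Undertaking (article 10)? yes] → not satisfied.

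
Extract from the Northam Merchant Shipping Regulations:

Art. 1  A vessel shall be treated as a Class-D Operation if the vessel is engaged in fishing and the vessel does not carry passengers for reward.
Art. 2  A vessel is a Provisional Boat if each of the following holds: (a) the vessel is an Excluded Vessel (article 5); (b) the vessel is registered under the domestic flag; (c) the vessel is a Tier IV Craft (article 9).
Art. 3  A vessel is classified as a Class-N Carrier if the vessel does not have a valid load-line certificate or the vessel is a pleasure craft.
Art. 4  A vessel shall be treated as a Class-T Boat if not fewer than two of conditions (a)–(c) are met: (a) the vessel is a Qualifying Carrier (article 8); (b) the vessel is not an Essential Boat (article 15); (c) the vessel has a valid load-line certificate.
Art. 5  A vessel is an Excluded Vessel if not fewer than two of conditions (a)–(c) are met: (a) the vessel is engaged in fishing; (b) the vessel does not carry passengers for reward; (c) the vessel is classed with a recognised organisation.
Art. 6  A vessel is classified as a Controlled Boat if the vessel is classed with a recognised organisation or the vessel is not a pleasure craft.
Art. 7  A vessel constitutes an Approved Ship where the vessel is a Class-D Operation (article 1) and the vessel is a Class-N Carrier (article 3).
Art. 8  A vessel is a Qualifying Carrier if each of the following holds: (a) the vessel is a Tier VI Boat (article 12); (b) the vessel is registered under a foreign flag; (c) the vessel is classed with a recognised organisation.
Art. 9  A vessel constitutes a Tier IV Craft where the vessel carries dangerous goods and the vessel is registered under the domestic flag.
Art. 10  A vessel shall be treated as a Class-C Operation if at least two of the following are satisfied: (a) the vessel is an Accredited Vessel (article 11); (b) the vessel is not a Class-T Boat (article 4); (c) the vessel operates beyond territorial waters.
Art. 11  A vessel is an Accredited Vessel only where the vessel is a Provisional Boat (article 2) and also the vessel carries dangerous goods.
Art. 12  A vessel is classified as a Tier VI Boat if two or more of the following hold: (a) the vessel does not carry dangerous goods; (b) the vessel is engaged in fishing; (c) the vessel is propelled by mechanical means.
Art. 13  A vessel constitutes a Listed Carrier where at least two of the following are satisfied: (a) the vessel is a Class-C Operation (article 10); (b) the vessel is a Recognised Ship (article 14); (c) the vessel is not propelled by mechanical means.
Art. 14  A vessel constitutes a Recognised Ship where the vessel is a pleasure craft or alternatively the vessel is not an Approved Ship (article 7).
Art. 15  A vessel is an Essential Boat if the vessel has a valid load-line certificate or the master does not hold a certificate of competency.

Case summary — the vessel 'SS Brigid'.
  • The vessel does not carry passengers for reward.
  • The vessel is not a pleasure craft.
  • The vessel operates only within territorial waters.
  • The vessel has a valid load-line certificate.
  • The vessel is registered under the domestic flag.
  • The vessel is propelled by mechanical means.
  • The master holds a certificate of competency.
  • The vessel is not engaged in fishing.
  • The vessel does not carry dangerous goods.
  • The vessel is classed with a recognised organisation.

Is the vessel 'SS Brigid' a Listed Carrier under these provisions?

article 5 — Excluded Vessel: the vessel is engaged in fishing? no; the vessel does not carry passengers for reward? yes; the vessel is classed with a recognised organisation? yes — 2 of 3 hold (need ≥2) → satisfied.
article 9 — Tier IV Craft: [the vessel carries dangerous goods? no] AND [the vessel is registered under the domestic flag? yes] → not satisfied.
article 2 — Provisional Boat: [Excluded Vessel (article 5)? yes] AND [the vessel is registered under the domestic flag? yes] AND [Tier IV Craft (article 9)? no] → not satisfied.
article 11 — Accredited Vessel: [Provisional Boat (article 2)? no] AND [the vessel carries dangerous goods? no] → not satisfied.
article 12 — Tier VI Boat: the vessel does not carry dangerous goods? yes; the vessel is engaged in fishing? no; the vessel is propelled by mechanical means? yes — 2 of 3 hold (need ≥2) → satisfied.
article 8 — Qualifying Carrier: [Tier VI Boat (article 12)? yes] AND [the vessel is registered under a foreign flag? no] AND [the vessel is classed with a recognised organisation? yes] → not satisfied.
article 15 — Essential Boat: [the vessel has a valid load-line certificate? yes] OR [the master does not hold a certificate of competency? no] → satisfied.
article 4 — Class-T Boat: Qualifying Carrier (article 8)? no; not an Essential Boat (article 15)? no; the vessel has a valid load-line certificate? yes — 1 of 3 hold (need ≥2) → not satisfied.
article 10 — Class-C Operation: Accredited Vessel (article 11)? no; not a Class-T Boat (article 4)? yes; the vessel operates beyond territorial waters? no — 1 of 3 hold (need ≥2) → not satisfied.
article 1 — Class-D Operation: [the vessel is engaged in fishing? no] AND [the vessel does not carry passengers for reward? yes] → not satisfied.
article 3 — Class-N Carrier: [the vessel does not have a valid load-line certificate? no] OR [the vessel is a pleasure craft? no] → not satisfied.
article 7 — Approved Ship: [Class-D Operation (article 1)? no] AND [Class-N Carrier (article 3)? no] → not satisfied.
article 14 — Recognised Ship: [the vessel is a pleasure craft? no] OR [not an Approved Ship (article 7)? yes] → satisfied.
article 13 — Listed Carrier: Class-C Operation (article 10)? no; Recognised Ship (article 14)? yes; the vessel is not propelled by mechanical means? no — 1 of 3 hold (need ≥2) → not satisfied.

No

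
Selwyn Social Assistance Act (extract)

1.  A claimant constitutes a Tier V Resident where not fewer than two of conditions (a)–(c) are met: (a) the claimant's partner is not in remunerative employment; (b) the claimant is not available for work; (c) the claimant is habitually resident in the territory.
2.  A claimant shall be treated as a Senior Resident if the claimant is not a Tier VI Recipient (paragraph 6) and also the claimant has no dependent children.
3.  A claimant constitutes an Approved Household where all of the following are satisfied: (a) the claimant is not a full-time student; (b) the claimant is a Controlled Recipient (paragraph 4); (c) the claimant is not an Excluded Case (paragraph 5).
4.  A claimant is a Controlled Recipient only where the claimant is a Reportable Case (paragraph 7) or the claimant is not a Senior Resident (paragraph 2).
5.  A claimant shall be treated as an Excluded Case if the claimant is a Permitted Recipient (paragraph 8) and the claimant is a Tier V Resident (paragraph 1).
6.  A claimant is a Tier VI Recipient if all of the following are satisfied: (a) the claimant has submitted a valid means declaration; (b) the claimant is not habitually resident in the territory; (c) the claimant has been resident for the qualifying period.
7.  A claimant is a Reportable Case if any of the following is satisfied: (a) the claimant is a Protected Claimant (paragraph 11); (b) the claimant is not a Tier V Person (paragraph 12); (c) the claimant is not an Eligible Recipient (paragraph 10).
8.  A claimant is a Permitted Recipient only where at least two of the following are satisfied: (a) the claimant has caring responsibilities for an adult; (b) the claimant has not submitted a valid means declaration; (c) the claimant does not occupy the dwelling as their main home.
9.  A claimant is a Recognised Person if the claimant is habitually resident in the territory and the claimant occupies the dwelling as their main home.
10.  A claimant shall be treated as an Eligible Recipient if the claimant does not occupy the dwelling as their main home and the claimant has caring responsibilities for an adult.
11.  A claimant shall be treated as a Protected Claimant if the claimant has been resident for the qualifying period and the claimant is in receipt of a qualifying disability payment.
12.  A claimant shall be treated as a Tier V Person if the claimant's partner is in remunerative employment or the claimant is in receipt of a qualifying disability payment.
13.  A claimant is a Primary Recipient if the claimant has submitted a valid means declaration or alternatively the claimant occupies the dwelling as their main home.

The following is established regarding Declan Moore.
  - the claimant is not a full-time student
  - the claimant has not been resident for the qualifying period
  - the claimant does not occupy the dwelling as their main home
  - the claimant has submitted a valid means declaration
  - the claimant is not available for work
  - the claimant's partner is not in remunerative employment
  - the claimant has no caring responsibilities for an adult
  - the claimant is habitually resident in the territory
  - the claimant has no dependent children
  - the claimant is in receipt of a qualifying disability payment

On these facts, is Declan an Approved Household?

Under paragraph 11: the claimant has been resident for the qualifying period? no; and the claimant is in receipt of a qualifying disability payment? yes. So the claimant is not a Protected Claimant.
Under paragraph 12: the claimant's partner is in remunerative employment? no; or the claimant is in receipt of a qualifying disability payment? yes. So the claimant is a Tier V Person.
Under paragraph 10: the claimant does not occupy the dwelling as their main home? yes; and the claimant has caring responsibilities for an adult? no. So the claimant is not an Eligible Recipient.
Under paragraph 7: Protected Claimant (paragraph 11)? no; or not a Tier V Person (paragraph 12)? no; or not an Eligible Recipient (paragraph 10)? yes. So the claimant is a Reportable Case.
Under paragraph 6: the claimant has submitted a valid means declaration? yes; and the claimant is not habitually resident in the territory? no; and the claimant has been resident for the qualifying period? no. So the claimant is not a Tier VI Recipient.
Under paragraph 2: not a Tier VI Recipient (paragraph 6)? yes; and the claimant has no dependent children? yes. So the claimant is a Senior Resident.
Under paragraph 4: Reportable Case (paragraph 7)? yes; or not a Senior Resident (paragraph 2)? no. So the claimant is a Controlled Recipient.
Under paragraph 8: the claimant has caring responsibilities for an adult? no; the claimant has not submitted a valid means declaration? no; the claimant does not occupy the dwelling as their main home? yes — 1 of 3 hold (need ≥2) → not satisfied.
Under paragraph 1: the claimant's partner is not in remunerative employment? yes; the claimant is not available for work? yes; the claimant is habitually resident in the territory? yes — 3 of 3 hold (need ≥2) → satisfied.
Under paragraph 5: Permitted Recipient (paragraph 8)? no; and Tier V Resident (paragraph 1)? yes. So the claimant is not an Excluded Case.
Under paragraph 3: the claimant is not a full-time student? yes; and Controlled Recipient (paragraph 4)? yes; and not an Excluded Case (paragraph 5)? yes. So the claimant is an Approved Household.

Yes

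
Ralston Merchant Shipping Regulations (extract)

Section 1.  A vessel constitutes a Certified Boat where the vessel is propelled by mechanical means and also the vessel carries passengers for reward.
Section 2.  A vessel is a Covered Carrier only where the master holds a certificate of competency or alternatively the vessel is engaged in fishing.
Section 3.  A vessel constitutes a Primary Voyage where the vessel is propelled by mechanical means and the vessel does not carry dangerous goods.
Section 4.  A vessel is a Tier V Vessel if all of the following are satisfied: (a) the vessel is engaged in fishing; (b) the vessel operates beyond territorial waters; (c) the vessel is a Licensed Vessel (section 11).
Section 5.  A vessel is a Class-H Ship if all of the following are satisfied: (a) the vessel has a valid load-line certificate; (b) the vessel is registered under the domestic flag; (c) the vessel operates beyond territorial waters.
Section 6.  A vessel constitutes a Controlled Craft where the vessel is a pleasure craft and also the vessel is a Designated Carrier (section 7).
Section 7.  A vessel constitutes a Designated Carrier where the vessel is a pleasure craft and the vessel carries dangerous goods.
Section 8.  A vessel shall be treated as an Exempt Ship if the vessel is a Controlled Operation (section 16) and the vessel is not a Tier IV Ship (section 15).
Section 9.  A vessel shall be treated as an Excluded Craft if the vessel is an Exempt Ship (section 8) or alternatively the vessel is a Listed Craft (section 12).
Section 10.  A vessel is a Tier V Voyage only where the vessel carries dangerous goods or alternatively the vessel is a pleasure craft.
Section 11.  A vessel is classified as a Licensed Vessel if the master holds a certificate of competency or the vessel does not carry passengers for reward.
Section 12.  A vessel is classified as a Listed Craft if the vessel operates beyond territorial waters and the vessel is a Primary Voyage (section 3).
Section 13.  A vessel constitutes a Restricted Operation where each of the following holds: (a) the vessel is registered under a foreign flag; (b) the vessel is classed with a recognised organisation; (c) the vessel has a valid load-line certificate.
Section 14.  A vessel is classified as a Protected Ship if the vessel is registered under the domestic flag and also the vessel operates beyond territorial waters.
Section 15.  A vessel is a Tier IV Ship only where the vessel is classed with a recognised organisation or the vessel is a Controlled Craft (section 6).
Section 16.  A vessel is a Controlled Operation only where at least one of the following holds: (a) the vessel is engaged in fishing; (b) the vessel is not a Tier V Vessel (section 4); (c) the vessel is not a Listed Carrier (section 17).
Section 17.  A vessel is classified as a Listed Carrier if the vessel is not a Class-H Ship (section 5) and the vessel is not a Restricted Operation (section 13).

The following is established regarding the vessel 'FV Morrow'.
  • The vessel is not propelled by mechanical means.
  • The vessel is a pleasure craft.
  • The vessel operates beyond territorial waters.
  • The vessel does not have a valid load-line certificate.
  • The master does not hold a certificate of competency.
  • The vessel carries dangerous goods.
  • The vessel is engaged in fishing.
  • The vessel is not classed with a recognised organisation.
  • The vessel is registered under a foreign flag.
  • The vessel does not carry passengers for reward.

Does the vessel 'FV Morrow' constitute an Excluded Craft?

No

Under section 11: the master holds a certificate of competency? no; or the vessel does not carry passengers for reward? yes. So the vessel is a Licensed Vessel.
Under section 4: the vessel is engaged in fishing? yes; and the vessel operates beyond territorial waters? yes; and Licensed Vessel (section 11)? yes. So the vessel is a Tier V Vessel.
Under section 5: the vessel has a valid load-line certificate? no; and the vessel is registered under the domestic flag? no; and the vessel operates beyond territorial waters? yes. So the vessel is not a Class-H Ship.
Under section 13: the vessel is registered under a foreign flag? yes; and the vessel is classed with a recognised organisation? no; and the vessel has a valid load-line certificate? no. So the vessel is not a Restricted Operation.
Under section 17: not a Class-H Ship (section 5)? yes; and not a Restricted Operation (section 13)? yes. So the vessel is a Listed Carrier.
Under section 16: the vessel is engaged in fishing? yes; or not a Tier V Vessel (section 4)? no; or not a Listed Carrier (section 17)? no. So the vessel is a Controlled Operation.
Under section 7: the vessel is a pleasure craft? yes; and the vessel carries dangerous goods? yes. So the vessel is a Designated Carrier.
Under section 6: the vessel is a pleasure craft? yes; and Designated Carrier (section 7)? yes. So the vessel is a Controlled Craft.
Under section 15: the vessel is classed with a recognised organisation? no; or Controlled Craft (section 6)? yes. So the vessel is a Tier IV Ship.
Under section 8: Controlled Operation (section 16)? yes; and not a Tier IV Ship (section 15)? no. So the vessel is not an Exempt Ship.
Under section 3: the vessel is propelled by mechanical means? no; and the vessel does not carry dangerous goods? no. So the vessel is not a Primary Voyage.
Under section 12: the vessel operates beyond territorial waters? yes; and Primary Voyage (section 3)? no. So the vessel is not a Listed Craft.
Under section 9: Exempt Ship (section 8)? no; or Listed Craft (section 12)? no. So the vessel is not an Excluded Craft.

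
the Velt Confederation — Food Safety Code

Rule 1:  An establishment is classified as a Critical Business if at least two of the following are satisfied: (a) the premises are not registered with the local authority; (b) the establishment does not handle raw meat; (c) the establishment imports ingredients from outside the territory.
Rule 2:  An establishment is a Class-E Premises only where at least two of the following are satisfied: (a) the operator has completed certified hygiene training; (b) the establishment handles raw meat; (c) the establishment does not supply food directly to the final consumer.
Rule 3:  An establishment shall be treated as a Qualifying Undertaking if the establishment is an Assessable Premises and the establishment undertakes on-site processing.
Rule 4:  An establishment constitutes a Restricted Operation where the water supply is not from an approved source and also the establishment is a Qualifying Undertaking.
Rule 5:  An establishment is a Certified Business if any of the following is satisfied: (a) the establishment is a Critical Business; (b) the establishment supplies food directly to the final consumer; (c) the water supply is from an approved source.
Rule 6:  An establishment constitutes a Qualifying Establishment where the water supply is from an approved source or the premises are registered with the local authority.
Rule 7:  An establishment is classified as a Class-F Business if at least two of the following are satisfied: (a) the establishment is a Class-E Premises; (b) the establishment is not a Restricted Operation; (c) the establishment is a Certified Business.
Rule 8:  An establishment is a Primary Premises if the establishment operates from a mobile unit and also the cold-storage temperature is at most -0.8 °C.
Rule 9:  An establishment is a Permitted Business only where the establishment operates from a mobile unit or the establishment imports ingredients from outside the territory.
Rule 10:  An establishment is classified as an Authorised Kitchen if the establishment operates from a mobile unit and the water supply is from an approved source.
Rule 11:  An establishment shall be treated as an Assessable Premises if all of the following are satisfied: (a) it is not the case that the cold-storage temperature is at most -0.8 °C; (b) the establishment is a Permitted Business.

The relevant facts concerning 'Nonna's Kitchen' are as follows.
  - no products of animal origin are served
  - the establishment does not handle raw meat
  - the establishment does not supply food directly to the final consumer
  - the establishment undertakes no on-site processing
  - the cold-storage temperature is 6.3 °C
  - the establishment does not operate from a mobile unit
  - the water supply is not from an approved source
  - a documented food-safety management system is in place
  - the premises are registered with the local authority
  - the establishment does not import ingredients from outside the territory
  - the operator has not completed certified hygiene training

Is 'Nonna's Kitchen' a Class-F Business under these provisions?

Under rule 2: the operator has completed certified hygiene training? no; the establishment handles raw meat? no; the establishment does not supply food directly to the final consumer? yes — 1 of 3 hold (need ≥2) → not satisfied.
Under rule 9: the establishment operates from a mobile unit? no; or the establishment imports ingredients from outside the territory? no. So the establishment is not a Permitted Business.
Under rule 11: cold-storage temperature: 6.3 °C ≤ -0.8 °C? no, so negated condition yes; and Permitted Business (rule 9)? no. So the establishment is not an Assessable Premises.
Under rule 3: Assessable Premises (rule 11)? no; and the establishment undertakes on-site processing? no. So the establishment is not a Qualifying Undertaking.
Under rule 4: the water supply is not from an approved source? yes; and Qualifying Undertaking (rule 3)? no. So the establishment is not a Restricted Operation.
Under rule 1: the premises are not registered with the local authority? no; the establishment does not handle raw meat? yes; the establishment imports ingredients from outside the territory? no — 1 of 3 hold (need ≥2) → not satisfied.
Under rule 5: Critical Business (rule 1)? no; or the establishment supplies food directly to the final consumer? no; or the water supply is from an approved source? no. So the establishment is not a Certified Business.
Under rule 7: Class-E Premises (rule 2)? no; not a Restricted Operation (rule 4)? yes; Certified Business (rule 5)? no — 1 of 3 hold (need ≥2) → not satisfied.

No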